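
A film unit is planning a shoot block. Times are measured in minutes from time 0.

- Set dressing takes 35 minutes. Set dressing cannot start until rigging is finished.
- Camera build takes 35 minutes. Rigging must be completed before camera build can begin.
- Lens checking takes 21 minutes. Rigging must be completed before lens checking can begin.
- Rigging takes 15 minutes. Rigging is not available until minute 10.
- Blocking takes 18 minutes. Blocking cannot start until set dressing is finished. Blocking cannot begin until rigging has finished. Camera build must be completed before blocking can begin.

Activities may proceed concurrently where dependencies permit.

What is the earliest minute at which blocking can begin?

After its own release at minute 10, rigging can start at minute 10 and finishes at minute 25.
Camera build cannot begin until rigging (finishes minute 25). It runs from minute 25 to 25 + 35 = minute 60.
After rigging (finishes minute 25), set dressing can start at minute 25 and finishes at minute 60.
Blocking waits on set dressing (finishes minute 60); rigging (finishes minute 25); camera build (finishes minute 60). The latest of these is minute 60, which is the earliest blocking can start.

60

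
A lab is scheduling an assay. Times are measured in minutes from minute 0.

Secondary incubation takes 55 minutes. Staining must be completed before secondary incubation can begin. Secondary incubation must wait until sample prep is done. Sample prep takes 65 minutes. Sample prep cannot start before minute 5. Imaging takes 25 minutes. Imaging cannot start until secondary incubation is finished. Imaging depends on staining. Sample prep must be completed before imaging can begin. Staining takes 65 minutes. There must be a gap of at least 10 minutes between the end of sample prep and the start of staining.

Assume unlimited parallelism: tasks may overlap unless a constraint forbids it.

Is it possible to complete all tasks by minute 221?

No

Sample prep waits on its own release at minute 5, so it starts at minute 5 and finishes at 5 + 65 = minute 70.
Staining waits on sample prep (finishes minute 70, plus 10-minute gap → minute 80), so it starts at minute 80 and finishes at 80 + 65 = minute 145.
Secondary incubation needs all of staining (finishes minute 145); sample prep (finishes minute 70). That puts its earliest start at minute 145; it finishes at 145 + 55 = minute 200.
Imaging has to wait for secondary incubation (finishes minute 200); staining (finishes minute 145); sample prep (finishes minute 70). The latest of these is minute 200, so imaging runs minute 200 to 200 + 25 = minute 225.
The earliest everything can be done is minute 225, which is after the deadline of 221, so it is not possible.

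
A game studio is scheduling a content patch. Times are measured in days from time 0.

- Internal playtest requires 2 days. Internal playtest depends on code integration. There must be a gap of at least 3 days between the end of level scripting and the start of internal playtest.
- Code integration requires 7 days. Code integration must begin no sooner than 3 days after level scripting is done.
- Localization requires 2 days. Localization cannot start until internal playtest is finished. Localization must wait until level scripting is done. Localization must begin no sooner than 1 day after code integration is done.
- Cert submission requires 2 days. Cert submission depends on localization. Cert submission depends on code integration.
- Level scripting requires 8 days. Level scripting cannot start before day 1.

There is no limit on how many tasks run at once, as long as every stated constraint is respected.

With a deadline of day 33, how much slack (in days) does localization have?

Level scripting waits on its own release at day 1, so it starts at day 1 and finishes at 1 + 8 = day 9.
Code integration waits on level scripting (finishes day 9, plus 3-day gap → day 12), so it starts at day 12 and finishes at 12 + 7 = day 19.
Internal playtest needs all of code integration (finishes day 19); level scripting (finishes day 9, plus 3-day gap → day 12). That puts its earliest start at day 19; it finishes at 19 + 2 = day 21.
Localization has to wait for internal playtest (finishes day 21); level scripting (finishes day 9); code integration (finishes day 19, plus 1-day gap → day 20). The latest of these is day 21, so localization runs day 21 to 21 + 2 = day 23.

Working backward from the deadline:
Nothing follows cert submission; the deadline of day 33 is its only limit. It must start by 33 − 2 = day 31.
Localization has to be done before cert submission (must start by day 31). That means finishing by day 31, i.e. starting by 31 − 2 = day 29.
So localization can start as early as day 21 and as late as day 29, giving 29 − 21 = 8 days of slack.

8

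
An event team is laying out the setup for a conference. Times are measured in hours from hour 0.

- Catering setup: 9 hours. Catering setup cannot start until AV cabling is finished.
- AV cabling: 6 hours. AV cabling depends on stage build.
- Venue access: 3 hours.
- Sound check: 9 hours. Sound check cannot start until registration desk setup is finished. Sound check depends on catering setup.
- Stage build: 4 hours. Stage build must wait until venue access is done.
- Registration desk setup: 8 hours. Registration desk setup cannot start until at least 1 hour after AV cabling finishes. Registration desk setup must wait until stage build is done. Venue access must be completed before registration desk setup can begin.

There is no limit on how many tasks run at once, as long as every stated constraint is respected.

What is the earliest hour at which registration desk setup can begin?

14

Nothing blocks venue access, so it runs from hour 0 to hour 3.
After venue access (finishes hour 3), stage build can start at hour 3 and finishes at hour 7.
AV cabling waits on stage build (finishes hour 7), so it starts at hour 7 and finishes at 7 + 6 = hour 13.
Registration desk setup waits on AV cabling (finishes hour 13, plus 1-hour gap → hour 14); stage build (finishes hour 7); venue access (finishes hour 3). The latest of these is hour 14, which is the earliest registration desk setup can start.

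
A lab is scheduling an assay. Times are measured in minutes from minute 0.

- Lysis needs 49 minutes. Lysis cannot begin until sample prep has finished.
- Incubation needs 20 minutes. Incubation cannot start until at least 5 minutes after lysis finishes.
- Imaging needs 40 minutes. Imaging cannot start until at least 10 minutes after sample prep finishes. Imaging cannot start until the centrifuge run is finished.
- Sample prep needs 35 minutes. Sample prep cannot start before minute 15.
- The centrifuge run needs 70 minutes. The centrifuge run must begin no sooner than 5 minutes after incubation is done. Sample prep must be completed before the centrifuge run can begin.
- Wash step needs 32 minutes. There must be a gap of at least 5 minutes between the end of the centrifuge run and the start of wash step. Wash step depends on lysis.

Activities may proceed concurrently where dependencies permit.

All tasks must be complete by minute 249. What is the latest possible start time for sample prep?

25

Wash step has no dependents, so it just needs to finish by minute 249. Starting by 249 − 32 = minute 217 achieves that.
To finish by minute 249, imaging (duration 40) must start no later than minute 209.
The centrifuge run has several dependents: wash step (must start by minute 217, minus 5-minute gap → minute 212); imaging (must start by minute 209). The earliest of those limits is minute 209, so the centrifuge run must start by 209 − 70 = minute 139.
Incubation feeds into the centrifuge run (must start by minute 139, minus 5-minute gap → minute 134); so incubation must finish by minute 134 and therefore start by minute 114.
Lysis feeds incubation (must start by minute 114, minus 5-minute gap → minute 109); wash step (must start by minute 217). Taking the minimum, lysis must finish by minute 109 and start by 109 − 49 = minute 60.
For sample prep: lysis (must start by minute 60); the centrifuge run (must start by minute 139); imaging (must start by minute 209, minus 10-minute gap → minute 199). The most restrictive is minute 60; with a 35-minute duration, sample prep must start by minute 25.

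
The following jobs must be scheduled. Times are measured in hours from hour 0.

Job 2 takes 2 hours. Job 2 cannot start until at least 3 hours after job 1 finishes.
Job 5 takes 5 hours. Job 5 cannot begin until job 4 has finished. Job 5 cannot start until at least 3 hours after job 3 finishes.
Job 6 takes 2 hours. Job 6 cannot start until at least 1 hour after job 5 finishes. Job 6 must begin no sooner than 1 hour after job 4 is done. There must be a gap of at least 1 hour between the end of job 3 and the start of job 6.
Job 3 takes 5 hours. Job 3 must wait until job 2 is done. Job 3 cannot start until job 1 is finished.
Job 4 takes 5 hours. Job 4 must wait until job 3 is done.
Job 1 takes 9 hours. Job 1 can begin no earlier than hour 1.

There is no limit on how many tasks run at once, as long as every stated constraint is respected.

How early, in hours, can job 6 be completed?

33

Job 1 cannot begin until its own release at hour 1. It runs from hour 1 to 1 + 9 = hour 10.
Job 2 waits on job 1 (finishes hour 10, plus 3-hour gap → hour 13), so it starts at hour 13 and finishes at 13 + 2 = hour 15.
Job 3 has to wait for job 2 (finishes hour 15); job 1 (finishes hour 10). The latest of these is hour 15, so job 3 runs hour 15 to 15 + 5 = hour 20.
After job 3 (finishes hour 20), job 4 can start at hour 20 and finishes at hour 25.
Job 5 cannot start until job 4 (finishes hour 25); job 3 (finishes hour 20, plus 3-hour gap → hour 23). The controlling bound is hour 25, so job 5 finishes at 25 + 5 = hour 30.
For job 6: job 5 (finishes hour 30, plus 1-hour gap → hour 31); job 4 (finishes hour 25, plus 1-hour gap → hour 26); job 3 (finishes hour 20, plus 1-hour gap → hour 21). Taking the maximum gives a start of hour 31, and it finishes at 31 + 2 = hour 33.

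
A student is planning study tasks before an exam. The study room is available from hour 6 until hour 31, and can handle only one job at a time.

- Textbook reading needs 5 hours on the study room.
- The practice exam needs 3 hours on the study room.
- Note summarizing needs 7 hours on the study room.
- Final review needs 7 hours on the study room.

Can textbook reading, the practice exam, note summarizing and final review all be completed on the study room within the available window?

The study room window is 31 − 6 = 25 hours.
Running back to back, the jobs need 5 + 3 + 7 + 7 = 22 hours on the study room.
Since 22 ≤ 25, they fit within the window.

Yes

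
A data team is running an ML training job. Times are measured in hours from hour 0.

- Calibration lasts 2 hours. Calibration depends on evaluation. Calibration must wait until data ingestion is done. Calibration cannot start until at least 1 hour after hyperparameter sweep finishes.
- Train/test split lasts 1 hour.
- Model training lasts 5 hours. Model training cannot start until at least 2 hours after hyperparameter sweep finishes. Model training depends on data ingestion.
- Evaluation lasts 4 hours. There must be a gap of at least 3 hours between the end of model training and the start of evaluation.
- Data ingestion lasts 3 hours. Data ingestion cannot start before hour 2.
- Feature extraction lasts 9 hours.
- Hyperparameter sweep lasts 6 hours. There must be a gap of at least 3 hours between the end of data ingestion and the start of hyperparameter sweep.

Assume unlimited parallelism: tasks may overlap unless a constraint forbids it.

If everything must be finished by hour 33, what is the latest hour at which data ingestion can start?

To finish by hour 33, calibration (duration 2) must start no later than hour 31.
Since calibration (must start by hour 31) depends on it, evaluation must finish by hour 31. Backing off its 4-hour duration gives a latest start of hour 27.
Model training has to be done before evaluation (must start by hour 27, minus 3-hour gap → hour 24). That means finishing by hour 24, i.e. starting by 24 − 5 = hour 19.
Hyperparameter sweep feeds model training (must start by hour 19, minus 2-hour gap → hour 17); calibration (must start by hour 31, minus 1-hour gap → hour 30). Taking the minimum, hyperparameter sweep must finish by hour 17 and start by 17 − 6 = hour 11.
Data ingestion feeds hyperparameter sweep (must start by hour 11, minus 3-hour gap → hour 8); model training (must start by hour 19); calibration (must start by hour 31). Taking the minimum, data ingestion must finish by hour 8 and start by 8 − 3 = hour 5.

5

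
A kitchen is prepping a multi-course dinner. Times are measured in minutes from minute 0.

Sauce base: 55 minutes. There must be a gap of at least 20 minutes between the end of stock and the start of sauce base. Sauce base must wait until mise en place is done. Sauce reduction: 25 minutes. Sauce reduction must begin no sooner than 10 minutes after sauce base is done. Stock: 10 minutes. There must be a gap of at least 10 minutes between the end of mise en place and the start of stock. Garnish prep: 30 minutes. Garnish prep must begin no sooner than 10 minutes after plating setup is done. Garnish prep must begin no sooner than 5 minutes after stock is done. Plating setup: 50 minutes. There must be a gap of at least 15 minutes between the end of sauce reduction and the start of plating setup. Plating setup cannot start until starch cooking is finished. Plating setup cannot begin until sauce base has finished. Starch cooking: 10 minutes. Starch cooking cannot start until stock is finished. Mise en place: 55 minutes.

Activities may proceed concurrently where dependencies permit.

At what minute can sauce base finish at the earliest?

Nothing blocks mise en place, so it runs from minute 0 to minute 55.
Stock cannot begin until mise en place (finishes minute 55, plus 10-minute gap → minute 65). It runs from minute 65 to 65 + 10 = minute 75.
Sauce base has to wait for stock (finishes minute 75, plus 20-minute gap → minute 95); mise en place (finishes minute 55). The latest of these is minute 95, so sauce base runs minute 95 to 95 + 55 = minute 150.

150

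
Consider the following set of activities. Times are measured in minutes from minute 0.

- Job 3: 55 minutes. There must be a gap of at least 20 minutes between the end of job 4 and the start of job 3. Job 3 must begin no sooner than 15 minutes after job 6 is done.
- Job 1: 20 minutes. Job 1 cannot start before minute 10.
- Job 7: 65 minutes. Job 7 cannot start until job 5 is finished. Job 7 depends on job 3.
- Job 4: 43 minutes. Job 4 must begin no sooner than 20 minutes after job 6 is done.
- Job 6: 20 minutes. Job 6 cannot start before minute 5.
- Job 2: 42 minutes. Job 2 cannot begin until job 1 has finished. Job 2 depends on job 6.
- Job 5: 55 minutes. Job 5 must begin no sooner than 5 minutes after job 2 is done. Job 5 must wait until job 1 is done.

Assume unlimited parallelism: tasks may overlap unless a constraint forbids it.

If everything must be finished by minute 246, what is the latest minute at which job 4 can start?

Nothing follows job 7; the deadline of minute 246 is its only limit. It must start by 246 − 65 = minute 181.
Since job 7 (must start by minute 181) depends on it, job 3 must finish by minute 181. Backing off its 55-minute duration gives a latest start of minute 126.
Job 4 must finish before job 3 (must start by minute 126, minus 20-minute gap → minute 106). With a 43-minute duration, job 4 must start by 106 − 43 = minute 63.

63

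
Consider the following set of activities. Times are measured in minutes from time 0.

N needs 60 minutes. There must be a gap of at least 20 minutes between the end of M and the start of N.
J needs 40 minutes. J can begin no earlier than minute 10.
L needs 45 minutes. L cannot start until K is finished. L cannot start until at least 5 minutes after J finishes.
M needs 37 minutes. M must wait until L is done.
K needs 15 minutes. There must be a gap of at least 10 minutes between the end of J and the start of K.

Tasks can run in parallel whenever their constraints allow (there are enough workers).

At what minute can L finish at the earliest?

120

J waits on its own release at minute 10, so it starts at minute 10 and finishes at 10 + 40 = minute 50.
K cannot begin until J (finishes minute 50, plus 10-minute gap → minute 60). It runs from minute 60 to 60 + 15 = minute 75.
L needs all of K (finishes minute 75); J (finishes minute 50, plus 5-minute gap → minute 55). That puts its earliest start at minute 75; it finishes at 75 + 45 = minute 120.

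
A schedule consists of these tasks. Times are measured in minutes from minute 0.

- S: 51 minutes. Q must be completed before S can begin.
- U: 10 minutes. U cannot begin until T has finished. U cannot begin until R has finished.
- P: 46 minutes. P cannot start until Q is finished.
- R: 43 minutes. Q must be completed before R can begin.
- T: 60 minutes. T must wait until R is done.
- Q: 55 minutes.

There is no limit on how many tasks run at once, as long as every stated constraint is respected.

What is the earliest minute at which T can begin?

98

Q has no prerequisites, so it starts at minute 0 and finishes at minute 55.
After Q (finishes minute 55), R can start at minute 55 and finishes at minute 98.
T waits on R (finishes minute 98), so the earliest it can start is minute 98.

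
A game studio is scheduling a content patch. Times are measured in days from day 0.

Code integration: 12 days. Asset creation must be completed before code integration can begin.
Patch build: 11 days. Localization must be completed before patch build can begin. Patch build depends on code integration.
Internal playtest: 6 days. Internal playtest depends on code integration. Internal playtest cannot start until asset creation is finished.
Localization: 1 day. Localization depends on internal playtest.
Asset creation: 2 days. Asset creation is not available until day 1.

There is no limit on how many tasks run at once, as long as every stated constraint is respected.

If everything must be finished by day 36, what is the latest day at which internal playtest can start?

18

To finish by day 36, patch build (duration 11) must start no later than day 25.
Localization must finish before patch build (must start by day 25). With a 1-day duration, localization must start by 25 − 1 = day 24.
Internal playtest has to be done before localization (must start by day 24). That means finishing by day 24, i.e. starting by 24 − 6 = day 18.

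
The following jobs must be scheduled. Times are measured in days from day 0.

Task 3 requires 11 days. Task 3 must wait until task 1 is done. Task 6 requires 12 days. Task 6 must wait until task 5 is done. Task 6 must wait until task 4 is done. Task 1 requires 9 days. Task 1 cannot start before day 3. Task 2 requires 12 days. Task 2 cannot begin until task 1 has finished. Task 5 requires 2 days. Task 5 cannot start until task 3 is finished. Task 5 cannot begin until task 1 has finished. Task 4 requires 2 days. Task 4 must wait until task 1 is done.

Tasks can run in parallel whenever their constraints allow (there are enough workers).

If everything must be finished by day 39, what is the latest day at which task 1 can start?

Task 2 has no dependents, so it just needs to finish by day 39. Starting by 39 − 12 = day 27 achieves that.
Task 6 has no dependents, so it just needs to finish by day 39. Starting by 39 − 12 = day 27 achieves that.
Task 5 must finish before task 6 (must start by day 27). With a 2-day duration, task 5 must start by 27 − 2 = day 25.
Task 3 feeds into task 5 (must start by day 25); so task 3 must finish by day 25 and therefore start by day 14.
Task 4 feeds into task 6 (must start by day 27); so task 4 must finish by day 27 and therefore start by day 25.
For task 1: task 2 (must start by day 27); task 3 (must start by day 14); task 4 (must start by day 25); task 5 (must start by day 25). The most restrictive is day 14; with a 9-day duration, task 1 must start by day 5.

5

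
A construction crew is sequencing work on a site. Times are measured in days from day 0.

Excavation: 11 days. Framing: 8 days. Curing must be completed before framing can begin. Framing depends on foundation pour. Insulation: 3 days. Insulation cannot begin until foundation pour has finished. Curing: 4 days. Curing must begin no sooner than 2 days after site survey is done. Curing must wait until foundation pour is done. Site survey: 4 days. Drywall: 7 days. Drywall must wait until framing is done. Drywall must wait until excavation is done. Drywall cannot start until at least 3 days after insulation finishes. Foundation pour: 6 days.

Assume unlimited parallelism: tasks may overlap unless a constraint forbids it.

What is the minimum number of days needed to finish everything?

25

Nothing blocks foundation pour, so it runs from day 0 to day 6.
Insulation cannot begin until foundation pour (finishes day 6). It runs from day 6 to 6 + 3 = day 9.
Nothing blocks excavation, so it runs from day 0 to day 11.
Site survey can start immediately at day 0; it finishes at day 4.
For curing: site survey (finishes day 4, plus 2-day gap → day 6); foundation pour (finishes day 6). Taking the maximum gives a start of day 6, and it finishes at 6 + 4 = day 10.
For framing: curing (finishes day 10); foundation pour (finishes day 6). Taking the maximum gives a start of day 10, and it finishes at 10 + 8 = day 18.
Drywall has to wait for framing (finishes day 18); excavation (finishes day 11); insulation (finishes day 9, plus 3-day gap → day 12). The latest of these is day 18, so drywall runs day 18 to 18 + 7 = day 25.
All tasks are finished once the last one completes. Finish times: Site survey at 4, Excavation at 11, Foundation pour at 6, Curing at 10, Framing at 18, Insulation at 9, Drywall at 25. The latest is day 25.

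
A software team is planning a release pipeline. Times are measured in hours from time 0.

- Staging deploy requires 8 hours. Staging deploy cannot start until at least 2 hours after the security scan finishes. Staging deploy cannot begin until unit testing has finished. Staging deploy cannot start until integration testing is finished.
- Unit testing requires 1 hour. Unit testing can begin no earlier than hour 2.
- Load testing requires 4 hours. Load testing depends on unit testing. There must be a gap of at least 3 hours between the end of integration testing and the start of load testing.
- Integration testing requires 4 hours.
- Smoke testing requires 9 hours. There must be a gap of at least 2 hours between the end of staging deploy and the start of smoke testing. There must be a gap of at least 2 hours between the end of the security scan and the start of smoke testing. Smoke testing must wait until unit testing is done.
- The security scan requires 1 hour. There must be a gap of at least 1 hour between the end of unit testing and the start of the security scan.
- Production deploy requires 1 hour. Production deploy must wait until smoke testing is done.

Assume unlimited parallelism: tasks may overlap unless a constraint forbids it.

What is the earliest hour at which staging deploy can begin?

7

Nothing blocks integration testing, so it runs from hour 0 to hour 4.
After its own release at hour 2, unit testing can start at hour 2 and finishes at hour 3.
The security scan cannot begin until unit testing (finishes hour 3, plus 1-hour gap → hour 4). It runs from hour 4 to 4 + 1 = hour 5.
Staging deploy waits on the security scan (finishes hour 5, plus 2-hour gap → hour 7); unit testing (finishes hour 3); integration testing (finishes hour 4). The latest of these is hour 7, which is the earliest staging deploy can start.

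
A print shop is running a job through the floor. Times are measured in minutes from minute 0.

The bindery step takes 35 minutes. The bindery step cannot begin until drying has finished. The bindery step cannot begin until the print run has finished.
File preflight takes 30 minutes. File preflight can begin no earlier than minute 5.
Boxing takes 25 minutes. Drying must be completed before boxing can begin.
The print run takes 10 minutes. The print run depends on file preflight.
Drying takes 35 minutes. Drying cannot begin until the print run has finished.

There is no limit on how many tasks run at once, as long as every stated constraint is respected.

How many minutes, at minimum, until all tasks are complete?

After its own release at minute 5, file preflight can start at minute 5 and finishes at minute 35.
The print run waits on file preflight (finishes minute 35), so it starts at minute 35 and finishes at 35 + 10 = minute 45.
After the print run (finishes minute 45), drying can start at minute 45 and finishes at minute 80.
After drying (finishes minute 80), boxing can start at minute 80 and finishes at minute 105.
The bindery step needs all of drying (finishes minute 80); the print run (finishes minute 45). That puts its earliest start at minute 80; it finishes at 80 + 35 = minute 115.
All tasks are finished once the last one completes. Finish times: File preflight at 35, The print run at 45, Drying at 80, The bindery step at 115, Boxing at 105. The latest is minute 115.

115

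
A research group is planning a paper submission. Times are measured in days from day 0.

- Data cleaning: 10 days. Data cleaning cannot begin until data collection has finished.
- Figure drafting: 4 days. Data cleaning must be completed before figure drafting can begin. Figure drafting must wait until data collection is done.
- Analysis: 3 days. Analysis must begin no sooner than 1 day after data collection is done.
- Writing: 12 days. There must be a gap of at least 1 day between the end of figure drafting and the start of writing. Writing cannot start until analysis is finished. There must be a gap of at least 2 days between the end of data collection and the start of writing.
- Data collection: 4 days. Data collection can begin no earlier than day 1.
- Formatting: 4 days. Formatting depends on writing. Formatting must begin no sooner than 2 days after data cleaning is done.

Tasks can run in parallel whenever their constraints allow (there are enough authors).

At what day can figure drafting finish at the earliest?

19

After its own release at day 1, data collection can start at day 1 and finishes at day 5.
After data collection (finishes day 5), data cleaning can start at day 5 and finishes at day 15.
Figure drafting has to wait for data cleaning (finishes day 15); data collection (finishes day 5). The latest of these is day 15, so figure drafting runs day 15 to 15 + 4 = day 19.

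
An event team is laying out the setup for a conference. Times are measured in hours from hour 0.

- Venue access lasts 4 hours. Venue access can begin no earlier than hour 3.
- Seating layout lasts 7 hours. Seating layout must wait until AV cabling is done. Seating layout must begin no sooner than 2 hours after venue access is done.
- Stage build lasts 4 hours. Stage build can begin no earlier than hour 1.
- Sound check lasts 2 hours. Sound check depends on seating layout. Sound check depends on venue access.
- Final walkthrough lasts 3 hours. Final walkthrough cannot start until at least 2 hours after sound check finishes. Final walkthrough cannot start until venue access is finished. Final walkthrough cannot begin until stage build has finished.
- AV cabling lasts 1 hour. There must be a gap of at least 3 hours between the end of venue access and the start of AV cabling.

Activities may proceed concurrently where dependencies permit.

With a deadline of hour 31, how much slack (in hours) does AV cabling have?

After its own release at hour 3, venue access can start at hour 3 and finishes at hour 7.
AV cabling cannot begin until venue access (finishes hour 7, plus 3-hour gap → hour 10). It runs from hour 10 to 10 + 1 = hour 11.

Working backward from the deadline:
To finish by hour 31, final walkthrough (duration 3) must start no later than hour 28.
Sound check has to be done before final walkthrough (must start by hour 28, minus 2-hour gap → hour 26). That means finishing by hour 26, i.e. starting by 26 − 2 = hour 24.
Seating layout must finish before sound check (must start by hour 24). With a 7-hour duration, seating layout must start by 24 − 7 = hour 17.
Since seating layout (must start by hour 17) depends on it, AV cabling must finish by hour 17. Backing off its 1-hour duration gives a latest start of hour 16.
So AV cabling can start as early as hour 10 and as late as hour 16, giving 16 − 10 = 6 hours of slack.

6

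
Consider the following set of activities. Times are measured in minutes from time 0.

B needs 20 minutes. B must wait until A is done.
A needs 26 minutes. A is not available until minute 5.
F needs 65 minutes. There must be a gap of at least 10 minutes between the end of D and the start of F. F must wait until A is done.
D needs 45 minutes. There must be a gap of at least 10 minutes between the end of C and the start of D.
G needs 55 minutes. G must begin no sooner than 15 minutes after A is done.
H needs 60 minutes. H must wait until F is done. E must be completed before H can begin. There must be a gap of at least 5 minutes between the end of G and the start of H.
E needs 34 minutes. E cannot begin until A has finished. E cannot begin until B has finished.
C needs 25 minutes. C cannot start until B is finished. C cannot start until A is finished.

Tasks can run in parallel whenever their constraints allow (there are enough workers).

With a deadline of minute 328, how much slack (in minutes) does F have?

A waits on its own release at minute 5, so it starts at minute 5 and finishes at 5 + 26 = minute 31.
B cannot begin until A (finishes minute 31). It runs from minute 31 to 31 + 20 = minute 51.
For C: B (finishes minute 51); A (finishes minute 31). Taking the maximum gives a start of minute 51, and it finishes at 51 + 25 = minute 76.
After C (finishes minute 76, plus 10-minute gap → minute 86), D can start at minute 86 and finishes at minute 131.
F cannot start until D (finishes minute 131, plus 10-minute gap → minute 141); A (finishes minute 31). The controlling bound is minute 141, so F finishes at 141 + 65 = minute 206.

Working backward from the deadline:
Nothing follows H; the deadline of minute 328 is its only limit. It must start by 328 − 60 = minute 268.
F must finish before H (must start by minute 268). With a 65-minute duration, F must start by 268 − 65 = minute 203.
So F can start as early as minute 141 and as late as minute 203, giving 203 − 141 = 62 minutes of slack.

62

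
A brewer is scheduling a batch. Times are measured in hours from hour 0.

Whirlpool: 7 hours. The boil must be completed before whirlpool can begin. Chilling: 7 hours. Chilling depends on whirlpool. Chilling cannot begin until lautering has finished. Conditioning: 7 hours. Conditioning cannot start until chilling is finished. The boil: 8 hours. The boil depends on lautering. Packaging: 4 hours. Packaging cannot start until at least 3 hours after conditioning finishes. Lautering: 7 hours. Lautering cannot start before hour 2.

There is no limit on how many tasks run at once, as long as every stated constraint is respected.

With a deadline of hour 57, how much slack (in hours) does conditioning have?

12

Lautering waits on its own release at hour 2, so it starts at hour 2 and finishes at 2 + 7 = hour 9.
After lautering (finishes hour 9), the boil can start at hour 9 and finishes at hour 17.
After the boil (finishes hour 17), whirlpool can start at hour 17 and finishes at hour 24.
For chilling: whirlpool (finishes hour 24); lautering (finishes hour 9). Taking the maximum gives a start of hour 24, and it finishes at 24 + 7 = hour 31.
Conditioning cannot begin until chilling (finishes hour 31). It runs from hour 31 to 31 + 7 = hour 38.

Working backward from the deadline:
Packaging must finish by hour 57; it takes 4 hours, so it must start by 57 − 4 = hour 53.
Conditioning has to be done before packaging (must start by hour 53, minus 3-hour gap → hour 50). That means finishing by hour 50, i.e. starting by 50 − 7 = hour 43.
So conditioning can start as early as hour 31 and as late as hour 43, giving 43 − 31 = 12 hours of slack.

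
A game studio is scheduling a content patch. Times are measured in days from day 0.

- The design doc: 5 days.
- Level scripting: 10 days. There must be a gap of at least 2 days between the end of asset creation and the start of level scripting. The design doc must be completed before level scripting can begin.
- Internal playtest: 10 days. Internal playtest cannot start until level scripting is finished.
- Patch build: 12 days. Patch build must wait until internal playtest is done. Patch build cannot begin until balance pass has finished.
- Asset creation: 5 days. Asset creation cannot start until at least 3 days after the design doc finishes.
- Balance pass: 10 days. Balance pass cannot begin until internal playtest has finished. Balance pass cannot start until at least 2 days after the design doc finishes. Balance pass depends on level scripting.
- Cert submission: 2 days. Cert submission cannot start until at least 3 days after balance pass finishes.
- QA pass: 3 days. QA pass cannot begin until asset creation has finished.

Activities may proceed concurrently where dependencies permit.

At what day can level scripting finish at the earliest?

The design doc has no prerequisites, so it starts at day 0 and finishes at day 5.
Asset creation cannot begin until the design doc (finishes day 5, plus 3-day gap → day 8). It runs from day 8 to 8 + 5 = day 13.
Level scripting cannot start until asset creation (finishes day 13, plus 2-day gap → day 15); the design doc (finishes day 5). The controlling bound is day 15, so level scripting finishes at 15 + 10 = day 25.

25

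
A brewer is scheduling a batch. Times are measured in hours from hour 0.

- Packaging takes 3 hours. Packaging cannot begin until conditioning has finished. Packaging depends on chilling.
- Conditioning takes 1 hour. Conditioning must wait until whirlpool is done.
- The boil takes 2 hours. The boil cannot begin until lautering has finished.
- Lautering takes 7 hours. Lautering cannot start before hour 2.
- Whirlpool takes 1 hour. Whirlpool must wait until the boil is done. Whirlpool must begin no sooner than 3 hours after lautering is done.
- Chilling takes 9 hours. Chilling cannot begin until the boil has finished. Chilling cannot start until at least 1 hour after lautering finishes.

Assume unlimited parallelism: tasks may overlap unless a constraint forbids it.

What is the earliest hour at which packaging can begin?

20

Lautering waits on its own release at hour 2, so it starts at hour 2 and finishes at 2 + 7 = hour 9.
The boil waits on lautering (finishes hour 9), so it starts at hour 9 and finishes at 9 + 2 = hour 11.
Chilling needs all of the boil (finishes hour 11); lautering (finishes hour 9, plus 1-hour gap → hour 10). That puts its earliest start at hour 11; it finishes at 11 + 9 = hour 20.
Whirlpool cannot start until the boil (finishes hour 11); lautering (finishes hour 9, plus 3-hour gap → hour 12). The controlling bound is hour 12, so whirlpool finishes at 12 + 1 = hour 13.
Conditioning cannot begin until whirlpool (finishes hour 13). It runs from hour 13 to 13 + 1 = hour 14.
Packaging waits on conditioning (finishes hour 14); chilling (finishes hour 20). The latest of these is hour 20, which is the earliest packaging can start.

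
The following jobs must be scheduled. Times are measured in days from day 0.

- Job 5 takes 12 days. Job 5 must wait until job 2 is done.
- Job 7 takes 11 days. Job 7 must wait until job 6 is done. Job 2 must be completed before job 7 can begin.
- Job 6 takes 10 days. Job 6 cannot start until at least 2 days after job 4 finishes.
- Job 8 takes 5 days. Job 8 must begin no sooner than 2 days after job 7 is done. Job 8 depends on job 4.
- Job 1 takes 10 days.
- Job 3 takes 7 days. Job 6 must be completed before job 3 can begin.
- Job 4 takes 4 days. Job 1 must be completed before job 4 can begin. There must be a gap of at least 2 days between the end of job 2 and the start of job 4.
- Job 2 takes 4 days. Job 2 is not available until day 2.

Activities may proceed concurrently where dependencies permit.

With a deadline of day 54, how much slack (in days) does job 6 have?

Job 2 cannot begin until its own release at day 2. It runs from day 2 to 2 + 4 = day 6.
Job 1 has no prerequisites, so it starts at day 0 and finishes at day 10.
For job 4: job 1 (finishes day 10); job 2 (finishes day 6, plus 2-day gap → day 8). Taking the maximum gives a start of day 10, and it finishes at 10 + 4 = day 14.
Job 6 cannot begin until job 4 (finishes day 14, plus 2-day gap → day 16). It runs from day 16 to 16 + 10 = day 26.

Working backward from the deadline:
To finish by day 54, job 3 (duration 7) must start no later than day 47.
Job 8 has no dependents, so it just needs to finish by day 54. Starting by 54 − 5 = day 49 achieves that.
Job 7 must finish before job 8 (must start by day 49, minus 2-day gap → day 47). With an 11-day duration, job 7 must start by 47 − 11 = day 36.
For job 6: job 3 (must start by day 47); job 7 (must start by day 36). The most restrictive is day 36; with a 10-day duration, job 6 must start by day 26.
So job 6 can start as early as day 16 and as late as day 26, giving 26 − 16 = 10 days of slack.

10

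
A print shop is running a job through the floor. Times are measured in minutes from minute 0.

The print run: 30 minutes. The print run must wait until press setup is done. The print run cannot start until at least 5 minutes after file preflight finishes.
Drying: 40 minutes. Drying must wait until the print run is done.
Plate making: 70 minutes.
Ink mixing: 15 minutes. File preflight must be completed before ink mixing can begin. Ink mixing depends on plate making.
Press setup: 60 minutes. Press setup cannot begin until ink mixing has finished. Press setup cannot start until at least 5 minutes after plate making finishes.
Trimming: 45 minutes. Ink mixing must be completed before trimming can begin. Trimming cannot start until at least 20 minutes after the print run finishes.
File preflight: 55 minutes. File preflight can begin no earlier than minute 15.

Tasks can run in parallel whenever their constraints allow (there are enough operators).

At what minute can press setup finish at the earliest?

145

Plate making has no prerequisites, so it starts at minute 0 and finishes at minute 70.
After its own release at minute 15, file preflight can start at minute 15 and finishes at minute 70.
Ink mixing needs all of file preflight (finishes minute 70); plate making (finishes minute 70). That puts its earliest start at minute 70; it finishes at 70 + 15 = minute 85.
Press setup needs all of ink mixing (finishes minute 85); plate making (finishes minute 70, plus 5-minute gap → minute 75). That puts its earliest start at minute 85; it finishes at 85 + 60 = minute 145.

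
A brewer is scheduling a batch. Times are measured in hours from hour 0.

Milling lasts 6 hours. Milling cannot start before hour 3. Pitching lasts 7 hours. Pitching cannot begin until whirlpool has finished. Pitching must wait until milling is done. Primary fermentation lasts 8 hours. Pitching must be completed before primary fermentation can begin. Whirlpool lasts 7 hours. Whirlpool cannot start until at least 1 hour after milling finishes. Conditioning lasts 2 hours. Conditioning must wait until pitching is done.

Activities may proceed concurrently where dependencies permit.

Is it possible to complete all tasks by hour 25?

Milling cannot begin until its own release at hour 3. It runs from hour 3 to 3 + 6 = hour 9.
Whirlpool waits on milling (finishes hour 9, plus 1-hour gap → hour 10), so it starts at hour 10 and finishes at 10 + 7 = hour 17.
Pitching needs all of whirlpool (finishes hour 17); milling (finishes hour 9). That puts its earliest start at hour 17; it finishes at 17 + 7 = hour 24.
Conditioning waits on pitching (finishes hour 24), so it starts at hour 24 and finishes at 24 + 2 = hour 26.
Primary fermentation cannot begin until pitching (finishes hour 24). It runs from hour 24 to 24 + 8 = hour 32.
The earliest everything can be done is hour 32, which is after the deadline of 25, so it is not possible.

No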